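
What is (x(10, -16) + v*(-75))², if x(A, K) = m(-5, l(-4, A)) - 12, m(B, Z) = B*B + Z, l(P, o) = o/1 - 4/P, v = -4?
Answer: 104976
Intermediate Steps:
l(P, o) = o - 4/P (l(P, o) = o*1 - 4/P = o - 4/P)
m(B, Z) = Z + B² (m(B, Z) = B² + Z = Z + B²)
x(A, K) = 14 + A (x(A, K) = ((A - 4/(-4)) + (-5)²) - 12 = ((A - 4*(-¼)) + 25) - 12 = ((A + 1) + 25) - 12 = ((1 + A) + 25) - 12 = (26 + A) - 12 = 14 + A)
(x(10, -16) + v*(-75))² = ((14 + 10) - 4*(-75))² = (24 + 300)² = 324² = 104976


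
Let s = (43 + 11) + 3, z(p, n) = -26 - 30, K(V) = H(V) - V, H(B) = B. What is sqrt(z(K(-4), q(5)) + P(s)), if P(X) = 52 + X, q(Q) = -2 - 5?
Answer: sqrt(53) ≈ 7.2801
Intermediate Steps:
K(V) = 0 (K(V) = V - V = 0)
q(Q) = -7
z(p, n) = -56
s = 57 (s = 54 + 3 = 57)
sqrt(z(K(-4), q(5)) + P(s)) = sqrt(-56 + (52 + 57)) = sqrt(-56 + 109) = sqrt(53)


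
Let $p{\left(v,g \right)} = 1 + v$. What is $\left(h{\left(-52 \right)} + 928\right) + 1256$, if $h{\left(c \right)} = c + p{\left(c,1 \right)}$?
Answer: $2081$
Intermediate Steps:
$h{\left(c \right)} = 1 + 2 c$ ($h{\left(c \right)} = c + \left(1 + c\right) = 1 + 2 c$)
$\left(h{\left(-52 \right)} + 928\right) + 1256 = \left(\left(1 + 2 \left(-52\right)\right) + 928\right) + 1256 = \left(\left(1 - 104\right) + 928\right) + 1256 = \left(-103 + 928\right) + 1256 = 825 + 1256 = 2081$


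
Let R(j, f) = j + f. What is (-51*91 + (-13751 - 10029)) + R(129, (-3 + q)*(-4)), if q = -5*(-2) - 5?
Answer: -28300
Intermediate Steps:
q = 5 (q = 10 - 5 = 5)
R(j, f) = f + j
(-51*91 + (-13751 - 10029)) + R(129, (-3 + q)*(-4)) = (-51*91 + (-13751 - 10029)) + ((-3 + 5)*(-4) + 129) = (-4641 - 23780) + (2*(-4) + 129) = -28421 + (-8 + 129) = -28421 + 121 = -28300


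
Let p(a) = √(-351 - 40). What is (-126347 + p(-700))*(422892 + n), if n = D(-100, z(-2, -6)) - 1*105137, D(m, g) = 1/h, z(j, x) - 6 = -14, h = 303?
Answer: -12164659594802/303 + 96279766*I*√391/303 ≈ -4.0147e+10 + 6.2832e+6*I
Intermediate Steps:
z(j, x) = -8 (z(j, x) = 6 - 14 = -8)
p(a) = I*√391 (p(a) = √(-391) = I*√391)
D(m, g) = 1/303
n = -31856510/303 (n = 1/303 - 1*105137 = 1/303 - 105137 = -31856510/303 ≈ -1.0514e+5)
(-126347 + p(-700))*(422892 + n) = (-126347 + I*√391)*(422892 - 31856510/303) = (-126347 + I*√391)*(96279766/303) = -12164659594802/303 + 96279766*I*√391/303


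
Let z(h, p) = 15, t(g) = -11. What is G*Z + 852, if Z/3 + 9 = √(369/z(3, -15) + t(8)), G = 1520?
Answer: -40188 + 1824*√85 ≈ -23372.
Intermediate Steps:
Z = -27 + 6*√85/5 (Z = -27 + 3*√(369/15 - 11) = -27 + 3*√(369*(1/15) - 11) = -27 + 3*√(123/5 - 11) = -27 + 3*√(68/5) = -27 + 3*(2*√85/5) = -27 + 6*√85/5 ≈ -15.937)
G*Z + 852 = 1520*(-27 + 6*√85/5) + 852 = (-41040 + 1824*√85) + 852 = -40188 + 1824*√85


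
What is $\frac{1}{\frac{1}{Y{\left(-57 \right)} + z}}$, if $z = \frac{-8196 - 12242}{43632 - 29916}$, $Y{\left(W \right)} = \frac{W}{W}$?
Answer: $- \frac{3361}{6858} \approx -0.49008$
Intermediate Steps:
$Y{\left(W \right)} = 1$
$z = - \frac{10219}{6858}$ ($z = - \frac{20438}{13716} = \left(-20438\right) \frac{1}{13716} = - \frac{10219}{6858} \approx -1.4901$)
$\frac{1}{\frac{1}{Y{\left(-57 \right)} + z}} = \frac{1}{\frac{1}{1 - \frac{10219}{6858}}} = \frac{1}{\frac{1}{- \frac{3361}{6858}}} = \frac{1}{- \frac{6858}{3361}} = - \frac{3361}{6858}$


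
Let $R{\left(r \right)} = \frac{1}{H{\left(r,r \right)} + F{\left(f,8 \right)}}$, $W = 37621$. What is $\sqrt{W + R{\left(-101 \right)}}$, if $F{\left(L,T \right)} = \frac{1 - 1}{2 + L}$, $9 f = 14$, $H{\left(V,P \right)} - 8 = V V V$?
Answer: $\frac{2 \sqrt{1109300816996526}}{343431} \approx 193.96$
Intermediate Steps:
$H{\left(V,P \right)} = 8 + V^{3}$ ($H{\left(V,P \right)} = 8 + V V V = 8 + V^{2} V = 8 + V^{3}$)
$f = \frac{14}{9}$ ($f = \frac{1}{9} \cdot 14 = \frac{14}{9} \approx 1.5556$)
$F{\left(L,T \right)} = 0$ ($F{\left(L,T \right)} = \frac{0}{2 + L} = 0$)
$R{\left(r \right)} = \frac{1}{8 + r^{3}}$ ($R{\left(r \right)} = \frac{1}{\left(8 + r^{3}\right) + 0} = \frac{1}{8 + r^{3}}$)
$\sqrt{W + R{\left(-101 \right)}} = \sqrt{37621 + \frac{1}{8 + \left(-101\right)^{3}}} = \sqrt{37621 + \frac{1}{8 - 1030301}} = \sqrt{37621 + \frac{1}{-1030293}} = \sqrt{37621 - \frac{1}{1030293}} = \sqrt{\frac{38760652952}{1030293}} = \frac{2 \sqrt{1109300816996526}}{343431}$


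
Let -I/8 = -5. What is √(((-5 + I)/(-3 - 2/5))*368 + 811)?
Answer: I*√860421/17 ≈ 54.564*I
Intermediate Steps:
I = 40 (I = -8*(-5) = 40)
√(((-5 + I)/(-3 - 2/5))*368 + 811) = √(((-5 + 40)/(-3 - 2/5))*368 + 811) = √((35/(-3 - 2*⅕))*368 + 811) = √((35/(-3 - ⅖))*368 + 811) = √((35/(-17/5))*368 + 811) = √((35*(-5/17))*368 + 811) = √(-175/17*368 + 811) = √(-64400/17 + 811) = √(-50613/17) = I*√860421/17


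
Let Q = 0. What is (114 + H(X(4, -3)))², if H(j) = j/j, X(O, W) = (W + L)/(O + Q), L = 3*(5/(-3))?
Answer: 13225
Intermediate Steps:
L = -5 (L = 3*(5*(-⅓)) = 3*(-5/3) = -5)
X(O, W) = (-5 + W)/O (X(O, W) = (W - 5)/(O + 0) = (-5 + W)/O)
H(j) = 1
(114 + H(X(4, -3)))² = (114 + 1)² = 115² = 13225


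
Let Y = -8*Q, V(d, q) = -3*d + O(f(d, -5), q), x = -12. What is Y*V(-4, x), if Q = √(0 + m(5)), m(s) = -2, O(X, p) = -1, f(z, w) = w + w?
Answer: -88*I*√2 ≈ -124.45*I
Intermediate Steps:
f(z, w) = 2*w
Q = I*√2 (Q = √(0 - 2) = √(-2) = I*√2 ≈ 1.4142*I)
V(d, q) = -1 - 3*d (V(d, q) = -3*d - 1 = -1 - 3*d)
Y = -8*I*√2 ≈ -11.314*I
Y*V(-4, x) = (-8*I*√2)*(-1 - 3*(-4)) = (-8*I*√2)*(-1 + 12) = -8*I*√2*11 = -88*I*√2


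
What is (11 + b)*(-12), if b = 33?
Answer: -528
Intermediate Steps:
(11 + b)*(-12) = (11 + 33)*(-12) = 44*(-12) = -528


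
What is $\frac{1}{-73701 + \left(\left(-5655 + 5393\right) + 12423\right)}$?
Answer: $- \frac{1}{61540} \approx -1.625 \cdot 10^{-5}$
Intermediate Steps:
$\frac{1}{-73701 + \left(\left(-5655 + 5393\right) + 12423\right)} = \frac{1}{-73701 + \left(-262 + 12423\right)} = \frac{1}{-73701 + 12161} = \frac{1}{-61540} = - \frac{1}{61540}$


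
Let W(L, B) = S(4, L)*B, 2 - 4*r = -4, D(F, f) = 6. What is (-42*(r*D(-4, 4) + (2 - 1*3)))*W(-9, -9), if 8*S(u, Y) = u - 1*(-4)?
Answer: 3024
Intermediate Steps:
S(u, Y) = ½ + u/8 (S(u, Y) = (u - 1*(-4))/8 = (u + 4)/8 = (4 + u)/8 = ½ + u/8)
r = 3/2 (r = ½ - ¼*(-4) = ½ + 1 = 3/2 ≈ 1.5000)
W(L, B) = B (W(L, B) = (½ + (⅛)*4)*B = (½ + ½)*B = 1*B = B)
(-42*(r*D(-4, 4) + (2 - 1*3)))*W(-9, -9) = -42*((3/2)*6 + (2 - 1*3))*(-9) = -42*(9 + (2 - 3))*(-9) = -42*(9 - 1)*(-9) = -42*8*(-9) = -336*(-9) = 3024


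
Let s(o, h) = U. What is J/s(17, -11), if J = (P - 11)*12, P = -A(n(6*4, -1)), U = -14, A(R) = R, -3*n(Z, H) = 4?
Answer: 58/7 ≈ 8.2857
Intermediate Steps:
n(Z, H) = -4/3 (n(Z, H) = -1/3*4 = -4/3)
P = 4/3 (P = -1*(-4/3) = 4/3 ≈ 1.3333)
s(o, h) = -14
J = -116 (J = (4/3 - 11)*12 = -29/3*12 = -116)
J/s(17, -11) = -116/(-14) = -116*(-1/14) = 58/7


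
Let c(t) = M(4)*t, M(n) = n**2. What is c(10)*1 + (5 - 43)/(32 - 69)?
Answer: 5958/37 ≈ 161.03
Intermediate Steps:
c(t) = 16*t (c(t) = 4**2*t = 16*t)
c(10)*1 + (5 - 43)/(32 - 69) = (16*10)*1 + (5 - 43)/(32 - 69) = 160*1 - 38/(-37) = 160 - 38*(-1/37) = 160 + 38/37 = 5958/37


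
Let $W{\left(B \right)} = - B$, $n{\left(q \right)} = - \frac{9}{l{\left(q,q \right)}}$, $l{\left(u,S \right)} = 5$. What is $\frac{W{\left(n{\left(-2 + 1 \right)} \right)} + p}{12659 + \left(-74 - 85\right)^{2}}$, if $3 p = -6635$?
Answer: $- \frac{8287}{142275} \approx -0.058246$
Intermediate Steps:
$p = - \frac{6635}{3}$ ($p = \frac{1}{3} \left(-6635\right) = - \frac{6635}{3} \approx -2211.7$)
$n{\left(q \right)} = - \frac{9}{5}$
$\frac{W{\left(n{\left(-2 + 1 \right)} \right)} + p}{12659 + \left(-74 - 85\right)^{2}} = \frac{\left(-1\right) \left(- \frac{9}{5}\right) - \frac{6635}{3}}{12659 + \left(-74 - 85\right)^{2}} = \frac{\frac{9}{5} - \frac{6635}{3}}{12659 + \left(-159\right)^{2}} = - \frac{33148}{15 \left(12659 + 25281\right)} = - \frac{33148}{15 \cdot 37940} = \left(- \frac{33148}{15}\right) \frac{1}{37940} = - \frac{8287}{142275}$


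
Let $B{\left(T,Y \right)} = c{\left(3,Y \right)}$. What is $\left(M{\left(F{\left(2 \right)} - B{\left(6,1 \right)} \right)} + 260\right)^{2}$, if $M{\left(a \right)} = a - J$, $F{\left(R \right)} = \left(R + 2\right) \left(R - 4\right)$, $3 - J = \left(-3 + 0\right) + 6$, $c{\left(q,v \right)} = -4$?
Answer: $65536$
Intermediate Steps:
$J = 0$ ($J = 3 - \left(\left(-3 + 0\right) + 6\right) = 3 - \left(-3 + 6\right) = 3 - 3 = 0$)
$B{\left(T,Y \right)} = -4$
$F{\left(R \right)} = \left(-4 + R\right) \left(2 + R\right)$ ($F{\left(R \right)} = \left(2 + R\right) \left(-4 + R\right) = \left(-4 + R\right) \left(2 + R\right)$)
$M{\left(a \right)} = a$ ($M{\left(a \right)} = a - 0 = a + 0 = a$)
$\left(M{\left(F{\left(2 \right)} - B{\left(6,1 \right)} \right)} + 260\right)^{2} = \left(\left(\left(-8 + 2^{2} - 4\right) - -4\right) + 260\right)^{2} = \left(\left(\left(-8 + 4 - 4\right) + 4\right) + 260\right)^{2} = \left(\left(-8 + 4\right) + 260\right)^{2} = \left(-4 + 260\right)^{2} = 256^{2} = 65536$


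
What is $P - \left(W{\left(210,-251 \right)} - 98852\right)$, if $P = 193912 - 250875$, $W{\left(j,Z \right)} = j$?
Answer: $41679$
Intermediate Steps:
$P = -56963$ ($P = 193912 - 250875 = -56963$)
$P - \left(W{\left(210,-251 \right)} - 98852\right) = -56963 - \left(210 - 98852\right) = -56963 - -98642 = -56963 + 98642 = 41679$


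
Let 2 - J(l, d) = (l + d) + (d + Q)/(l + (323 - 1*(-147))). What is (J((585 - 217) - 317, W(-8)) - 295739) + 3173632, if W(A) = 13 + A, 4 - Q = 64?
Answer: 1499354174/521 ≈ 2.8778e+6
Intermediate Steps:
Q = -60 (Q = 4 - 1*64 = 4 - 64 = -60)
J(l, d) = 2 - d - l - (-60 + d)/(470 + l) (J(l, d) = 2 - ((l + d) + (d - 60)/(l + (323 - 1*(-147)))) = 2 - ((d + l) + (-60 + d)/(l + (323 + 147))) = 2 - ((d + l) + (-60 + d)/(l + 470)) = 2 - ((d + l) + (-60 + d)/(470 + l)) = 2 - (d + l + (-60 + d)/(470 + l)) = 2 + (-d - l - (-60 + d)/(470 + l)) = 2 - d - l - (-60 + d)/(470 + l))
(J((585 - 217) - 317, W(-8)) - 295739) + 3173632 = ((1000 - ((585 - 217) - 317)**2 - 471*(13 - 8) - 468*((585 - 217) - 317) - (13 - 8)*((585 - 217) - 317))/(470 + ((585 - 217) - 317)) - 295739) + 3173632 = ((1000 - (368 - 317)**2 - 471*5 - 468*(368 - 317) - 1*5*(368 - 317))/(470 + (368 - 317)) - 295739) + 3173632 = ((1000 - 1*51**2 - 2355 - 468*51 - 1*5*51)/(470 + 51) - 295739) + 3173632 = ((1000 - 1*2601 - 2355 - 23868 - 255)/521 - 295739) + 3173632 = ((1000 - 2601 - 2355 - 23868 - 255)/521 - 295739) + 3173632 = ((1/521)*(-28079) - 295739) + 3173632 = (-28079/521 - 295739) + 3173632 = -154108098/521 + 3173632 = 1499354174/521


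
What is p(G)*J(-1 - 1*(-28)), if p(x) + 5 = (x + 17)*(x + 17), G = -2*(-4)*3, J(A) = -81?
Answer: -135756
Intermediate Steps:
G = 24 (G = 8*3 = 24)
p(x) = -5 + (17 + x)² (p(x) = -5 + (x + 17)*(x + 17) = -5 + (17 + x)*(17 + x) = -5 + (17 + x)²)
p(G)*J(-1 - 1*(-28)) = (-5 + (17 + 24)²)*(-81) = (-5 + 41²)*(-81) = (-5 + 1681)*(-81) = 1676*(-81) = -135756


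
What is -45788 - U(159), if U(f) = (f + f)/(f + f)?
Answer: -45789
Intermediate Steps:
U(f) = 1 (U(f) = (2*f)/((2*f)) = (2*f)*(1/(2*f)) = 1)
-45788 - U(159) = -45788 - 1*1 = -45788 - 1 = -45789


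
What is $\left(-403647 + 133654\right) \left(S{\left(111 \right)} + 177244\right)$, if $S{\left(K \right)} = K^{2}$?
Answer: $-51181223045$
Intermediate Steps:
$\left(-403647 + 133654\right) \left(S{\left(111 \right)} + 177244\right) = \left(-403647 + 133654\right) \left(111^{2} + 177244\right) = - 269993 \left(12321 + 177244\right) = \left(-269993\right) 189565 = -51181223045$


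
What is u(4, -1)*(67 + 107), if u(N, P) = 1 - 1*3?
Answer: -348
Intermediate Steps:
u(N, P) = -2 (u(N, P) = 1 - 3 = -2)
u(4, -1)*(67 + 107) = -2*(67 + 107) = -2*174 = -348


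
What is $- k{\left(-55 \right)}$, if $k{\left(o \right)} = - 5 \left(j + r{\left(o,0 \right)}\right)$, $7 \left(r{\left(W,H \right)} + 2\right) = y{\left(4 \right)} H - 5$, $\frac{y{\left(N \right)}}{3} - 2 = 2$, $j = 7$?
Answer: $\frac{150}{7} \approx 21.429$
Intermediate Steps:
$y{\left(N \right)} = 12$ ($y{\left(N \right)} = 6 + 3 \cdot 2 = 6 + 6 = 12$)
$r{\left(W,H \right)} = - \frac{19}{7} + \frac{12 H}{7}$ ($r{\left(W,H \right)} = -2 + \frac{12 H - 5}{7} = -2 + \frac{-5 + 12 H}{7} = -2 + \left(- \frac{5}{7} + \frac{12 H}{7}\right) = - \frac{19}{7} + \frac{12 H}{7}$)
$k{\left(o \right)} = - \frac{150}{7}$ ($k{\left(o \right)} = - 5 \left(7 + \left(- \frac{19}{7} + \frac{12}{7} \cdot 0\right)\right) = - 5 \left(7 + \left(- \frac{19}{7} + 0\right)\right) = - 5 \left(7 - \frac{19}{7}\right) = \left(-5\right) \frac{30}{7} = - \frac{150}{7}$)
$- k{\left(-55 \right)} = \left(-1\right) \left(- \frac{150}{7}\right) = \frac{150}{7}$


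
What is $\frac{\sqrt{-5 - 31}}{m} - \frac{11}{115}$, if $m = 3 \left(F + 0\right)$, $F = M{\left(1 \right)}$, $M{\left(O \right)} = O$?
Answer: $- \frac{11}{115} + 2 i \approx -0.095652 + 2.0 i$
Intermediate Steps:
$F = 1$
$m = 3$ ($m = 3 \left(1 + 0\right) = 3 \cdot 1 = 3$)
$\frac{\sqrt{-5 - 31}}{m} - \frac{11}{115} = \frac{\sqrt{-5 - 31}}{3} - \frac{11}{115} = \sqrt{-36} \cdot \frac{1}{3} - \frac{11}{115} = 6 i \frac{1}{3} - \frac{11}{115} = 2 i - \frac{11}{115} = - \frac{11}{115} + 2 i$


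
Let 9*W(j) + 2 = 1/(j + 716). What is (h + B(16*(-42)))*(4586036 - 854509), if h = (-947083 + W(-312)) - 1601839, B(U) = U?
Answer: -11530822170026819/1212 ≈ -9.5139e+12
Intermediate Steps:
W(j) = -2/9 + 1/(9*(716 + j)) (W(j) = -2/9 + 1/(9*(j + 716)) = -2/9 + 1/(9*(716 + j)))
h = -3089293733/1212 (h = (-947083 + (-1431 - 2*(-312))/(9*(716 - 312))) - 1601839 = (-947083 + (1/9)*(-1431 + 624)/404) - 1601839 = (-947083 + (1/9)*(1/404)*(-807)) - 1601839 = (-947083 - 269/1212) - 1601839 = -1147864865/1212 - 1601839 = -3089293733/1212 ≈ -2.5489e+6)
(h + B(16*(-42)))*(4586036 - 854509) = (-3089293733/1212 + 16*(-42))*(4586036 - 854509) = (-3089293733/1212 - 672)*3731527 = -3090108197/1212*3731527 = -11530822170026819/1212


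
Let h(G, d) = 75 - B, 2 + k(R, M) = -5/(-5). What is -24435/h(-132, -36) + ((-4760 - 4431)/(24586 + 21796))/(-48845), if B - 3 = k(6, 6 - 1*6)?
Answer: -7908313616101/23626228810 ≈ -334.73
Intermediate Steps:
k(R, M) = -1 (k(R, M) = -2 - 5/(-5) = -2 - 5*(-⅕) = -2 + 1 = -1)
B = 2 (B = 3 - 1 = 2)
h(G, d) = 73 (h(G, d) = 75 - 1*2 = 75 - 2 = 73)
-24435/h(-132, -36) + ((-4760 - 4431)/(24586 + 21796))/(-48845) = -24435/73 + ((-4760 - 4431)/(24586 + 21796))/(-48845) = -24435*1/73 - 9191/46382*(-1/48845) = -24435/73 - 9191*1/46382*(-1/48845) = -24435/73 - 1313/6626*(-1/48845) = -24435/73 + 1313/323646970 = -7908313616101/23626228810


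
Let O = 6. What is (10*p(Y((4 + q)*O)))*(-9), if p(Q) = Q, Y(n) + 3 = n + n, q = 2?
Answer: -6210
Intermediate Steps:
Y(n) = -3 + 2*n (Y(n) = -3 + (n + n) = -3 + 2*n)
(10*p(Y((4 + q)*O)))*(-9) = (10*(-3 + 2*((4 + 2)*6)))*(-9) = (10*(-3 + 2*(6*6)))*(-9) = (10*(-3 + 2*36))*(-9) = (10*(-3 + 72))*(-9) = (10*69)*(-9) = 690*(-9) = -6210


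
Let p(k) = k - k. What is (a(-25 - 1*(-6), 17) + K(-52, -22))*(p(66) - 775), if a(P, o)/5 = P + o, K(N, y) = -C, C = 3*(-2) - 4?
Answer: 0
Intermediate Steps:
p(k) = 0
C = -10 (C = -6 - 4 = -10)
K(N, y) = 10 (K(N, y) = -1*(-10) = 10)
a(P, o) = 5*P + 5*o (a(P, o) = 5*(P + o) = 5*P + 5*o)
(a(-25 - 1*(-6), 17) + K(-52, -22))*(p(66) - 775) = ((5*(-25 - 1*(-6)) + 5*17) + 10)*(0 - 775) = ((5*(-25 + 6) + 85) + 10)*(-775) = ((5*(-19) + 85) + 10)*(-775) = ((-95 + 85) + 10)*(-775) = (-10 + 10)*(-775) = 0*(-775) = 0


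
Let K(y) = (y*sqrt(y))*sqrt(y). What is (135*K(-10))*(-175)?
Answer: -2362500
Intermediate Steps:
K(y) = y**2 (K(y) = y**(3/2)*sqrt(y) = y**2)
(135*K(-10))*(-175) = (135*(-10)**2)*(-175) = (135*100)*(-175) = 13500*(-175) = -2362500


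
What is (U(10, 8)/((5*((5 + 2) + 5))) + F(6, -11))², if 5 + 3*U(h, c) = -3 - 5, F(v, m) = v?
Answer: 1138489/32400 ≈ 35.139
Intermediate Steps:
U(h, c) = -13/3 (U(h, c) = -5/3 + (-3 - 5)/3 = -5/3 + (⅓)*(-8) = -5/3 - 8/3 = -13/3)
(U(10, 8)/((5*((5 + 2) + 5))) + F(6, -11))² = (-13*1/(5*((5 + 2) + 5))/3 + 6)² = (-13*1/(5*(7 + 5))/3 + 6)² = (-13/(3*(5*12)) + 6)² = (-13/3/60 + 6)² = (-13/3*1/60 + 6)² = (-13/180 + 6)² = (1067/180)² = 1138489/32400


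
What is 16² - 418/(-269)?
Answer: 69282/269 ≈ 257.55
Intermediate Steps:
16² - 418/(-269) = 256 - 418*(-1/269) = 256 + 418/269 = 69282/269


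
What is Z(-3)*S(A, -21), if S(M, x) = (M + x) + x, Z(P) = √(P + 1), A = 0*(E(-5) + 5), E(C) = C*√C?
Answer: -42*I*√2 ≈ -59.397*I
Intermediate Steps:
E(C) = C^(3/2)
A = 0 (A = 0*((-5)^(3/2) + 5) = 0*(-5*I*√5 + 5) = 0*(5 - 5*I*√5) = 0)
Z(P) = √(1 + P)
S(M, x) = M + 2*x
Z(-3)*S(A, -21) = √(1 - 3)*(0 + 2*(-21)) = √(-2)*(0 - 42) = (I*√2)*(-42) = -42*I*√2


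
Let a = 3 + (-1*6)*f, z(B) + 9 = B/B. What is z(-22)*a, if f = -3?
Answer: -168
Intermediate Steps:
z(B) = -8 (z(B) = -9 + B/B = -9 + 1 = -8)
a = 21 (a = 3 - 1*6*(-3) = 3 - 6*(-3) = 3 + 18 = 21)
z(-22)*a = -8*21 = -168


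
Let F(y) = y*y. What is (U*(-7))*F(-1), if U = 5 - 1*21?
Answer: 112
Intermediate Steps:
F(y) = y²
U = -16 (U = 5 - 21 = -16)
(U*(-7))*F(-1) = -16*(-7)*(-1)² = 112*1 = 112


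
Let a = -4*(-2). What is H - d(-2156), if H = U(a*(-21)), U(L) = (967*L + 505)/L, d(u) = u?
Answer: 524159/168 ≈ 3120.0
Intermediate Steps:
a = 8
U(L) = (505 + 967*L)/L
H = 161951/168 (H = 967 + 505/((8*(-21))) = 967 + 505/(-168) = 967 + 505*(-1/168) = 967 - 505/168 = 161951/168 ≈ 963.99)
H - d(-2156) = 161951/168 - 1*(-2156) = 161951/168 + 2156 = 524159/168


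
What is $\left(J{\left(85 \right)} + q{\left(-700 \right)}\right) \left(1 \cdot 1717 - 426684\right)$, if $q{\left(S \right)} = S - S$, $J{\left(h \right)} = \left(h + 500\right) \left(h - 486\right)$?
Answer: $99690883695$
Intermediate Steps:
$J{\left(h \right)} = \left(-486 + h\right) \left(500 + h\right)$ ($J{\left(h \right)} = \left(500 + h\right) \left(-486 + h\right) = \left(-486 + h\right) \left(500 + h\right)$)
$q{\left(S \right)} = 0$
$\left(J{\left(85 \right)} + q{\left(-700 \right)}\right) \left(1 \cdot 1717 - 426684\right) = \left(\left(-243000 + 85^{2} + 14 \cdot 85\right) + 0\right) \left(1 \cdot 1717 - 426684\right) = \left(\left(-243000 + 7225 + 1190\right) + 0\right) \left(1717 - 426684\right) = \left(-234585 + 0\right) \left(-424967\right) = \left(-234585\right) \left(-424967\right) = 99690883695$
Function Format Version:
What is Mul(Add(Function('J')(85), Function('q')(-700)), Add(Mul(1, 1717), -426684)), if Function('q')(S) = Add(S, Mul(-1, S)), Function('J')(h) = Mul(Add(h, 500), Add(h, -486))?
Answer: 99690883695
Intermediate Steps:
Function('J')(h) = Mul(Add(-486, h), Add(500, h)) (Function('J')(h) = Mul(Add(500, h), Add(-486, h)) = Mul(Add(-486, h), Add(500, h)))
Function('q')(S) = 0
Mul(Add(Function('J')(85), Function('q')(-700)), Add(Mul(1, 1717), -426684)) = Mul(Add(Add(-243000, Pow(85, 2), Mul(14, 85)), 0), Add(Mul(1, 1717), -426684)) = Mul(Add(Add(-243000, 7225, 1190), 0), Add(1717, -426684)) = Mul(Add(-234585, 0), -424967) = Mul(-234585, -424967) = 99690883695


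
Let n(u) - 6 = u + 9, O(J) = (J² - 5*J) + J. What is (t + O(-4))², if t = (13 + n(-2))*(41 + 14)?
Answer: 2137444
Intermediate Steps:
O(J) = J² - 4*J
n(u) = 15 + u (n(u) = 6 + (u + 9) = 6 + (9 + u) = 15 + u)
t = 1430 (t = (13 + (15 - 2))*(41 + 14) = (13 + 13)*55 = 26*55 = 1430)
(t + O(-4))² = (1430 - 4*(-4 - 4))² = (1430 - 4*(-8))² = (1430 + 32)² = 1462² = 2137444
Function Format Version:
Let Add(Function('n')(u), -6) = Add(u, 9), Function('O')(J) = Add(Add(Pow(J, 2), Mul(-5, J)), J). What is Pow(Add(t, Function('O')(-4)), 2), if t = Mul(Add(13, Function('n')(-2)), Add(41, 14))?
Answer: 2137444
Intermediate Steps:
Function('O')(J) = Add(Pow(J, 2), Mul(-4, J))
Function('n')(u) = Add(15, u) (Function('n')(u) = Add(6, Add(u, 9)) = Add(6, Add(9, u)) = Add(15, u))
t = 1430 (t = Mul(Add(13, Add(15, -2)), Add(41, 14)) = Mul(Add(13, 13), 55) = Mul(26, 55) = 1430)
Pow(Add(t, Function('O')(-4)), 2) = Pow(Add(1430, Mul(-4, Add(-4, -4))), 2) = Pow(Add(1430, Mul(-4, -8)), 2) = Pow(Add(1430, 32), 2) = Pow(1462, 2) = 2137444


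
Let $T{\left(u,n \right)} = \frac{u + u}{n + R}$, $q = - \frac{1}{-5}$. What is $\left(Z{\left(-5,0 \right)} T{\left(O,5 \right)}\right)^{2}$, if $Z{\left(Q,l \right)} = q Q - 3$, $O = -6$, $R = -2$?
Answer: $256$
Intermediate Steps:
$q = \frac{1}{5}$ ($q = \left(-1\right) \left(- \frac{1}{5}\right) = \frac{1}{5} \approx 0.2$)
$Z{\left(Q,l \right)} = -3 + \frac{Q}{5}$ ($Z{\left(Q,l \right)} = \frac{Q}{5} - 3 = -3 + \frac{Q}{5}$)
$T{\left(u,n \right)} = \frac{2 u}{-2 + n}$ ($T{\left(u,n \right)} = \frac{u + u}{n - 2} = \frac{2 u}{-2 + n}$)
$\left(Z{\left(-5,0 \right)} T{\left(O,5 \right)}\right)^{2} = \left(\left(-3 + \frac{1}{5} \left(-5\right)\right) 2 \left(-6\right) \frac{1}{-2 + 5}\right)^{2} = \left(\left(-3 - 1\right) 2 \left(-6\right) \frac{1}{3}\right)^{2} = \left(- 4 \cdot 2 \left(-6\right) \frac{1}{3}\right)^{2} = \left(\left(-4\right) \left(-4\right)\right)^{2} = 16^{2} = 256$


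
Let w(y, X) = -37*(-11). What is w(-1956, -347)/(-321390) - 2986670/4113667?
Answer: -961560133769/1322091437130 ≈ -0.72730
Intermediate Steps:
w(y, X) = 407
w(-1956, -347)/(-321390) - 2986670/4113667 = 407/(-321390) - 2986670/4113667 = 407*(-1/321390) - 2986670*1/4113667 = -407/321390 - 2986670/4113667 = -961560133769/1322091437130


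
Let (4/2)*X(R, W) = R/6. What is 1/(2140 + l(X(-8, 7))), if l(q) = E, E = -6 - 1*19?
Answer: 1/2115 ≈ 0.00047281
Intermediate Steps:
E = -25 (E = -6 - 19 = -25)
X(R, W) = R/12 (X(R, W) = (R/6)/2 = R/12)
l(q) = -25
1/(2140 + l(X(-8, 7))) = 1/(2140 - 25) = 1/2115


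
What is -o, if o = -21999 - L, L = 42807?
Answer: 64806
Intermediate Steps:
o = -64806 (o = -21999 - 1*42807 = -21999 - 42807 = -64806)
-o = -1*(-64806) = 64806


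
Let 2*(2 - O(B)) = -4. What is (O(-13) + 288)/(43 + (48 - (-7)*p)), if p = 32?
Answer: 292/315 ≈ 0.92698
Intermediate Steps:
O(B) = 4 (O(B) = 2 - ½*(-4) = 2 + 2 = 4)
(O(-13) + 288)/(43 + (48 - (-7)*p)) = (4 + 288)/(43 + (48 - (-7)*32)) = 292/(43 + (48 - 1*(-224))) = 292/(43 + (48 + 224)) = 292/(43 + 272) = 292/315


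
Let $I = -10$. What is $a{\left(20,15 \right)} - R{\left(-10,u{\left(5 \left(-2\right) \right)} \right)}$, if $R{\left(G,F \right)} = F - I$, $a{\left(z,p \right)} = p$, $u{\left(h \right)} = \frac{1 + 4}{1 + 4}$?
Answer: $4$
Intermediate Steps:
$u{\left(h \right)} = 1$ ($u{\left(h \right)} = \frac{5}{5} = 5 \cdot \frac{1}{5} = 1$)
$R{\left(G,F \right)} = 10 + F$ ($R{\left(G,F \right)} = F - -10 = F + 10 = 10 + F$)
$a{\left(20,15 \right)} - R{\left(-10,u{\left(5 \left(-2\right) \right)} \right)} = 15 - \left(10 + 1\right) = 15 - 11 = 4$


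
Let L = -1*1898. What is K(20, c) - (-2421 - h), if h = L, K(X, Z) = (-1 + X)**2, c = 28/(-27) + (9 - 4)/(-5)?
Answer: 884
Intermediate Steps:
c = -55/27 (c = 28*(-1/27) + 5*(-1/5) = -28/27 - 1 = -55/27 ≈ -2.0370)
L = -1898
h = -1898
K(20, c) - (-2421 - h) = (-1 + 20)**2 - (-2421 - 1*(-1898)) = 19**2 - (-2421 + 1898) = 361 - 1*(-523) = 361 + 523 = 884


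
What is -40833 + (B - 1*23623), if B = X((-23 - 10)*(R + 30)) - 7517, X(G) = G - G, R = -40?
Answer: -71973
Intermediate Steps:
X(G) = 0
B = -7517 (B = 0 - 7517 = -7517)
-40833 + (B - 1*23623) = -40833 + (-7517 - 1*23623) = -40833 + (-7517 - 23623) = -40833 - 31140 = -71973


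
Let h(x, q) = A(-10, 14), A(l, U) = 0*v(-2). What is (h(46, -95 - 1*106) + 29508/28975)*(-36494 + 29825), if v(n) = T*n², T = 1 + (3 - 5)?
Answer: -10357308/1525 ≈ -6791.7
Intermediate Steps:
T = -1 (T = 1 - 2 = -1)
v(n) = -n²
A(l, U) = 0 (A(l, U) = 0*(-1*(-2)²) = 0*(-1*4) = 0*(-4) = 0)
h(x, q) = 0
(h(46, -95 - 1*106) + 29508/28975)*(-36494 + 29825) = (0 + 29508/28975)*(-36494 + 29825) = (0 + 29508*(1/28975))*(-6669) = (0 + 29508/28975)*(-6669) = (29508/28975)*(-6669) = -10357308/1525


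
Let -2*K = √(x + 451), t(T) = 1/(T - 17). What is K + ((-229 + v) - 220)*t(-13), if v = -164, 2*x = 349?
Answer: 613/30 - 3*√278/4 ≈ 7.9283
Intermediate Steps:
x = 349/2 (x = (½)*349 = 349/2 ≈ 174.50)
t(T) = 1/(-17 + T)
K = -3*√278/4 (K = -√(349/2 + 451)/2 = -3*√278/4 ≈ -12.505)
K + ((-229 + v) - 220)*t(-13) = -3*√278/4 + ((-229 - 164) - 220)/(-17 - 13) = -3*√278/4 + (-393 - 220)/(-30) = -3*√278/4 - 613*(-1/30) = -3*√278/4 + 613/30 = 613/30 - 3*√278/4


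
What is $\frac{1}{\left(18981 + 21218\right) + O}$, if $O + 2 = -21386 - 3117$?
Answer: $\frac{1}{15694} \approx 6.3719 \cdot 10^{-5}$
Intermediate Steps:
$O = -24505$ ($O = -2 - 24503 = -24505$)
$\frac{1}{\left(18981 + 21218\right) + O} = \frac{1}{\left(18981 + 21218\right) - 24505} = \frac{1}{40199 - 24505} = \frac{1}{15694}$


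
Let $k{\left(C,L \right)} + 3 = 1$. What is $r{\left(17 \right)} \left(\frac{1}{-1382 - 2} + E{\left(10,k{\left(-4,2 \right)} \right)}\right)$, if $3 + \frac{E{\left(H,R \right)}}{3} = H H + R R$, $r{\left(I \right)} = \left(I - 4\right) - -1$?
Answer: $\frac{2935457}{692} \approx 4242.0$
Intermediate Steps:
$k{\left(C,L \right)} = -2$ ($k{\left(C,L \right)} = -3 + 1 = -2$)
$r{\left(I \right)} = -3 + I$ ($r{\left(I \right)} = \left(-4 + I\right) + 1 = -3 + I$)
$E{\left(H,R \right)} = -9 + 3 H^{2} + 3 R^{2}$ ($E{\left(H,R \right)} = -9 + 3 \left(H H + R R\right) = -9 + 3 \left(H^{2} + R^{2}\right) = -9 + \left(3 H^{2} + 3 R^{2}\right) = -9 + 3 H^{2} + 3 R^{2}$)
$r{\left(17 \right)} \left(\frac{1}{-1382 - 2} + E{\left(10,k{\left(-4,2 \right)} \right)}\right) = \left(-3 + 17\right) \left(\frac{1}{-1382 - 2} + \left(-9 + 3 \cdot 10^{2} + 3 \left(-2\right)^{2}\right)\right) = 14 \left(\frac{1}{-1384} + \left(-9 + 3 \cdot 100 + 3 \cdot 4\right)\right) = 14 \left(- \frac{1}{1384} + \left(-9 + 300 + 12\right)\right) = 14 \left(- \frac{1}{1384} + 303\right) = 14 \cdot \frac{419351}{1384} = \frac{2935457}{692}$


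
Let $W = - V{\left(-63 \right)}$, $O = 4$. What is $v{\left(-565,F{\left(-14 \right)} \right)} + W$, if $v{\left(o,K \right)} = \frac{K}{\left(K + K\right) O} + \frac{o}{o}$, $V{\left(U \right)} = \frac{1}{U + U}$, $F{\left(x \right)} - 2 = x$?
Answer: $\frac{571}{504} \approx 1.1329$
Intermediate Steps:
$F{\left(x \right)} = 2 + x$
$V{\left(U \right)} = \frac{1}{2 U}$
$v{\left(o,K \right)} = \frac{9}{8}$ ($v{\left(o,K \right)} = \frac{K}{\left(K + K\right) 4} + \frac{o}{o} = \frac{K}{2 K 4} + 1 = \frac{K}{8 K} + 1 = K \frac{1}{8 K} + 1 = \frac{1}{8} + 1 = \frac{9}{8}$)
$W = \frac{1}{126}$ ($W = - \frac{1}{2 \left(-63\right)} = - \frac{-1}{2 \cdot 63} = \left(-1\right) \left(- \frac{1}{126}\right) = \frac{1}{126} \approx 0.0079365$)
$v{\left(-565,F{\left(-14 \right)} \right)} + W = \frac{9}{8} + \frac{1}{126} = \frac{571}{504}$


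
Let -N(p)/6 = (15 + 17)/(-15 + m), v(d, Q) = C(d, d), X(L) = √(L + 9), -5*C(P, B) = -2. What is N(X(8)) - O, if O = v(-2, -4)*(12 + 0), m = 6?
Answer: 248/15 ≈ 16.533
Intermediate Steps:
C(P, B) = ⅖ (C(P, B) = -⅕*(-2) = ⅖)
X(L) = √(9 + L)
v(d, Q) = ⅖
N(p) = 64/3 (N(p) = -6*(15 + 17)/(-15 + 6) = -192/(-9) = -192*(-1)/9 = -6*(-32/9) = 64/3)
O = 24/5 (O = 2*(12 + 0)/5 = (⅖)*12 = 24/5 ≈ 4.8000)
N(X(8)) - O = 64/3 - 1*24/5 = 64/3 - 24/5 = 248/15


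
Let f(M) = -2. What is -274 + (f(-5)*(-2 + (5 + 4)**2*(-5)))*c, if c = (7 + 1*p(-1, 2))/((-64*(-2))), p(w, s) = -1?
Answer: -7547/32 ≈ -235.84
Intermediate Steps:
c = 3/64 (c = (7 + 1*(-1))/((-64*(-2))) = (7 - 1)/128 = 6*(1/128) = 3/64 ≈ 0.046875)
-274 + (f(-5)*(-2 + (5 + 4)**2*(-5)))*c = -274 - 2*(-2 + (5 + 4)**2*(-5))*(3/64) = -274 - 2*(-2 + 9**2*(-5))*(3/64) = -274 - 2*(-2 + 81*(-5))*(3/64) = -274 - 2*(-2 - 405)*(3/64) = -274 - 2*(-407)*(3/64) = -274 + 814*(3/64) = -274 + 1221/32 = -7547/32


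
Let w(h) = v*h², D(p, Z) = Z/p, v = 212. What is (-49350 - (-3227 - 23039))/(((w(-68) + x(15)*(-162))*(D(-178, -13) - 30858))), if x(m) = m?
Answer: 2054476/2685545696519 ≈ 7.6501e-7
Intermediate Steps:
w(h) = 212*h²
(-49350 - (-3227 - 23039))/(((w(-68) + x(15)*(-162))*(D(-178, -13) - 30858))) = (-49350 - (-3227 - 23039))/(((212*(-68)² + 15*(-162))*(-13/(-178) - 30858))) = (-49350 - 1*(-26266))/(((212*4624 - 2430)*(-13*(-1/178) - 30858))) = (-49350 + 26266)/(((980288 - 2430)*(13/178 - 30858))) = -23084/(977858*(-5492711/178)) = -23084/(-2685545696519/89) = -23084*(-89/2685545696519) = 2054476/2685545696519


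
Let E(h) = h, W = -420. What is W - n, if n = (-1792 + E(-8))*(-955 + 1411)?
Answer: 820380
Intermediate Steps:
n = -820800 (n = (-1792 - 8)*(-955 + 1411) = -1800*456 = -820800)
W - n = -420 - 1*(-820800) = -420 + 820800 = 820380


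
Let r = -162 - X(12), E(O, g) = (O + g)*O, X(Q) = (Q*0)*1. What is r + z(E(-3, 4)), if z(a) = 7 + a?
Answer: -158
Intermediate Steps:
X(Q) = 0 (X(Q) = 0*1 = 0)
E(O, g) = O*(O + g)
r = -162 (r = -162 - 1*0 = -162 + 0 = -162)
r + z(E(-3, 4)) = -162 + (7 - 3*(-3 + 4)) = -162 + (7 - 3*1) = -162 + (7 - 3) = -162 + 4 = -158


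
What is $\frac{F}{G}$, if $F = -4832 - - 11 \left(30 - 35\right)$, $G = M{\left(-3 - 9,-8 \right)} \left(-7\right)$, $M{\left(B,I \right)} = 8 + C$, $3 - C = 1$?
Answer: $\frac{4887}{70} \approx 69.814$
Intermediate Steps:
$C = 2$ ($C = 3 - 1 = 2$)
$M{\left(B,I \right)} = 10$ ($M{\left(B,I \right)} = 8 + 2 = 10$)
$G = -70$ ($G = 10 \left(-7\right) = -70$)
$F = -4887$ ($F = -4832 - \left(-11\right) \left(-5\right) = -4832 - 55 = -4887$)
$\frac{F}{G} = - \frac{4887}{-70} = \left(-4887\right) \left(- \frac{1}{70}\right) = \frac{4887}{70}$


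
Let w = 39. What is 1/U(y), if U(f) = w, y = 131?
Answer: 1/39 ≈ 0.025641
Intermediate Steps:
U(f) = 39
1/U(y) = 1/39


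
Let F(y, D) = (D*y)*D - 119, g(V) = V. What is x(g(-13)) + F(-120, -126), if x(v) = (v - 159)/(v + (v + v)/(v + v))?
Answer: -5715674/3 ≈ -1.9052e+6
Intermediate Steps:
F(y, D) = -119 + y*D² (F(y, D) = y*D² - 119 = -119 + y*D²)
x(v) = (-159 + v)/(1 + v) (x(v) = (-159 + v)/(v + (2*v)/((2*v))) = (-159 + v)/(v + (2*v)*(1/(2*v))) = (-159 + v)/(v + 1) = (-159 + v)/(1 + v))
x(g(-13)) + F(-120, -126) = (-159 - 13)/(1 - 13) + (-119 - 120*(-126)²) = -172/(-12) + (-119 - 120*15876) = -1/12*(-172) + (-119 - 1905120) = 43/3 - 1905239 = -5715674/3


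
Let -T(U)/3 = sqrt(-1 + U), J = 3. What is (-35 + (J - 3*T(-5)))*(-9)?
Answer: 288 - 81*I*sqrt(6) ≈ 288.0 - 198.41*I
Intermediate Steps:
T(U) = -3*sqrt(-1 + U)
(-35 + (J - 3*T(-5)))*(-9) = (-35 + (3 - (-9)*sqrt(-1 - 5)))*(-9) = (-35 + (3 - (-9)*sqrt(-6)))*(-9) = (-35 + (3 - (-9)*I*sqrt(6)))*(-9) = (-35 + (3 + 9*I*sqrt(6)))*(-9) = (-32 + 9*I*sqrt(6))*(-9) = 288 - 81*I*sqrt(6)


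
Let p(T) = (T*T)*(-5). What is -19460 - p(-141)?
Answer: 79945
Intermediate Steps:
p(T) = -5*T² (p(T) = T²*(-5) = -5*T²)
-19460 - p(-141) = -19460 - (-5)*(-141)² = -19460 - (-5)*19881 = -19460 - 1*(-99405) = -19460 + 99405 = 79945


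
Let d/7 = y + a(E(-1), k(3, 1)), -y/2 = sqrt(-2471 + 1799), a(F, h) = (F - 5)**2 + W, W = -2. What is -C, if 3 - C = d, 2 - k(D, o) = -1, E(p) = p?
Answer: 235 - 56*I*sqrt(42) ≈ 235.0 - 362.92*I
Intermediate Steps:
k(D, o) = 3 (k(D, o) = 2 - 1*(-1) = 2 + 1 = 3)
a(F, h) = -2 + (-5 + F)**2 (a(F, h) = (F - 5)**2 - 2 = (-5 + F)**2 - 2 = -2 + (-5 + F)**2)
y = -8*I*sqrt(42) (y = -2*sqrt(-2471 + 1799) = -8*I*sqrt(42) ≈ -51.846*I)
d = 238 - 56*I*sqrt(42) (d = 7*(-8*I*sqrt(42) + (-2 + (-5 - 1)**2)) = 7*(-8*I*sqrt(42) + (-2 + (-6)**2)) = 7*(-8*I*sqrt(42) + (-2 + 36)) = 7*(-8*I*sqrt(42) + 34) = 7*(34 - 8*I*sqrt(42)) = 238 - 56*I*sqrt(42) ≈ 238.0 - 362.92*I)
C = -235 + 56*I*sqrt(42) (C = 3 - (238 - 56*I*sqrt(42)) = 3 + (-238 + 56*I*sqrt(42)) = -235 + 56*I*sqrt(42) ≈ -235.0 + 362.92*I)
-C = -(-235 + 56*I*sqrt(42)) = 235 - 56*I*sqrt(42)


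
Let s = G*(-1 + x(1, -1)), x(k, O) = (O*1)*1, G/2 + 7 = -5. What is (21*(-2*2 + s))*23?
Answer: 21252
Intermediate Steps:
G = -24 (G = -14 + 2*(-5) = -14 - 10 = -24)
x(k, O) = O (x(k, O) = O*1 = O)
s = 48 (s = -24*(-1 - 1) = -24*(-2) = 48)
(21*(-2*2 + s))*23 = (21*(-2*2 + 48))*23 = (21*(-4 + 48))*23 = (21*44)*23 = 924*23 = 21252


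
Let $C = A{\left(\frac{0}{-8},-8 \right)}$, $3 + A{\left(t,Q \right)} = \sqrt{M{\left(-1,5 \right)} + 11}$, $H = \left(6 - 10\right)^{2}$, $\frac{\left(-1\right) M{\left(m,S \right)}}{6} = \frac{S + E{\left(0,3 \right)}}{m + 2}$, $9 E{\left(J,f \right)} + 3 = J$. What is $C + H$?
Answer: $13 + i \sqrt{17} \approx 13.0 + 4.1231 i$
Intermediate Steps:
$E{\left(J,f \right)} = - \frac{1}{3} + \frac{J}{9}$
$M{\left(m,S \right)} = - \frac{6 \left(- \frac{1}{3} + S\right)}{2 + m}$ ($M{\left(m,S \right)} = - 6 \frac{S + \left(- \frac{1}{3} + \frac{1}{9} \cdot 0\right)}{m + 2} = - 6 \frac{S + \left(- \frac{1}{3} + 0\right)}{2 + m} = - 6 \frac{S - \frac{1}{3}}{2 + m} = - 6 \frac{- \frac{1}{3} + S}{2 + m} = - \frac{6 \left(- \frac{1}{3} + S\right)}{2 + m}$)
$H = 16$ ($H = \left(-4\right)^{2} = 16$)
$A{\left(t,Q \right)} = -3 + i \sqrt{17}$ ($A{\left(t,Q \right)} = -3 + \sqrt{\frac{2 \left(1 - 15\right)}{2 - 1} + 11} = -3 + \sqrt{\frac{2 \left(1 - 15\right)}{1} + 11} = -3 + \sqrt{2 \cdot 1 \left(-14\right) + 11} = -3 + \sqrt{-28 + 11} = -3 + \sqrt{-17} = -3 + i \sqrt{17}$)
$C = -3 + i \sqrt{17} \approx -3.0 + 4.1231 i$
$C + H = \left(-3 + i \sqrt{17}\right) + 16 = 13 + i \sqrt{17}$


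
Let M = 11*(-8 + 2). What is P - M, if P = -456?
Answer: -390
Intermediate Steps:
M = -66 (M = 11*(-6) = -66)
P - M = -456 - 1*(-66) = -456 + 66 = -390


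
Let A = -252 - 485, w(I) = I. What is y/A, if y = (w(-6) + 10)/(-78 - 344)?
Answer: 2/155507 ≈ 1.2861e-5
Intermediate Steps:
y = -2/211 (y = (-6 + 10)/(-78 - 344) = 4/(-422) = 4*(-1/422) = -2/211 ≈ -0.0094787)
A = -737
y/A = -2/211/(-737) = -2/211*(-1/737) = 2/155507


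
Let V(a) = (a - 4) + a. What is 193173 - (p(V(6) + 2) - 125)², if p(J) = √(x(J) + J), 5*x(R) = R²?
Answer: 177518 + 250*√30 ≈ 1.7889e+5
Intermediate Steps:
x(R) = R²/5
V(a) = -4 + 2*a (V(a) = (-4 + a) + a = -4 + 2*a)
p(J) = √(J + J²/5) (p(J) = √(J²/5 + J) = √(J + J²/5))
193173 - (p(V(6) + 2) - 125)² = 193173 - (√5*√(((-4 + 2*6) + 2)*(5 + ((-4 + 2*6) + 2)))/5 - 125)² = 193173 - (√5*√(((-4 + 12) + 2)*(5 + ((-4 + 12) + 2)))/5 - 125)² = 193173 - (√5*√((8 + 2)*(5 + (8 + 2)))/5 - 125)² = 193173 - (√5*√(10*(5 + 10))/5 - 125)² = 193173 - (√5*√(10*15)/5 - 125)² = 193173 - (√5*√150/5 - 125)² = 193173 - (√5*(5*√6)/5 - 125)² = 193173 - (√30 - 125)² = 193173 - (-125 + √30)²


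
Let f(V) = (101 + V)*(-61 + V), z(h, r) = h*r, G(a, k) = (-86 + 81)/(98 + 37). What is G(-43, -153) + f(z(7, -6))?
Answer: -164080/27 ≈ -6077.0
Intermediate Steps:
G(a, k) = -1/27 (G(a, k) = -5/135 = -5*1/135 = -1/27)
f(V) = (-61 + V)*(101 + V)
G(-43, -153) + f(z(7, -6)) = -1/27 + (-6161 + (7*(-6))² + 40*(7*(-6))) = -1/27 + (-6161 + (-42)² + 40*(-42)) = -1/27 + (-6161 + 1764 - 1680) = -1/27 - 6077 = -164080/27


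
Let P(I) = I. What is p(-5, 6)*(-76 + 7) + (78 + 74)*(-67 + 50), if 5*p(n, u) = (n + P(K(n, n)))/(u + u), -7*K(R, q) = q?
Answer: -36107/14 ≈ -2579.1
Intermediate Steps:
K(R, q) = -q/7
p(n, u) = 3*n/(35*u) (p(n, u) = ((n - n/7)/(u + u))/5 = ((6*n/7)/((2*u)))/5 = ((6*n/7)*(1/(2*u)))/5 = (3*n/(7*u))/5 = 3*n/(35*u))
p(-5, 6)*(-76 + 7) + (78 + 74)*(-67 + 50) = ((3/35)*(-5)/6)*(-76 + 7) + (78 + 74)*(-67 + 50) = ((3/35)*(-5)*(⅙))*(-69) + 152*(-17) = -1/14*(-69) - 2584 = 69/14 - 2584 = -36107/14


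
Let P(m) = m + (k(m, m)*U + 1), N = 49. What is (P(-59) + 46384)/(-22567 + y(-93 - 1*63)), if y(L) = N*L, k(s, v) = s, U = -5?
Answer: -46621/30211 ≈ -1.5432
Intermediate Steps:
P(m) = 1 - 4*m (P(m) = m + (m*(-5) + 1) = m + (-5*m + 1) = m + (1 - 5*m) = 1 - 4*m)
y(L) = 49*L
(P(-59) + 46384)/(-22567 + y(-93 - 1*63)) = ((1 - 4*(-59)) + 46384)/(-22567 + 49*(-93 - 1*63)) = ((1 + 236) + 46384)/(-22567 + 49*(-93 - 63)) = (237 + 46384)/(-22567 + 49*(-156)) = 46621/(-22567 - 7644) = 46621/(-30211) = 46621*(-1/30211) = -46621/30211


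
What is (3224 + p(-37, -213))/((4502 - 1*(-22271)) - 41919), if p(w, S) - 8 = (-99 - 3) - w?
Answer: -3167/15146 ≈ -0.20910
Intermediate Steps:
p(w, S) = -94 - w (p(w, S) = 8 + ((-99 - 3) - w) = 8 + (-102 - w) = -94 - w)
(3224 + p(-37, -213))/((4502 - 1*(-22271)) - 41919) = (3224 + (-94 - 1*(-37)))/((4502 - 1*(-22271)) - 41919) = (3224 + (-94 + 37))/((4502 + 22271) - 41919) = (3224 - 57)/(26773 - 41919) = 3167/(-15146) = 3167*(-1/15146) = -3167/15146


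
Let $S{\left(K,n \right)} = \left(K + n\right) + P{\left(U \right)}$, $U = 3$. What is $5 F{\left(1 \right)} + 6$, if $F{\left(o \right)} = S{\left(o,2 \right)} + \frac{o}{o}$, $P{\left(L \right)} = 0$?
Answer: $26$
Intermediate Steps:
$S{\left(K,n \right)} = K + n$ ($S{\left(K,n \right)} = \left(K + n\right) + 0 = K + n$)
$F{\left(o \right)} = 3 + o$ ($F{\left(o \right)} = \left(o + 2\right) + \frac{o}{o} = \left(2 + o\right) + 1 = 3 + o$)
$5 F{\left(1 \right)} + 6 = 5 \left(3 + 1\right) + 6 = 5 \cdot 4 + 6 = 20 + 6 = 26$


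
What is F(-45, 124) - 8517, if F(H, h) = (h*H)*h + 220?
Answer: -700217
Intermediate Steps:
F(H, h) = 220 + H*h**2 (F(H, h) = (H*h)*h + 220 = H*h**2 + 220 = 220 + H*h**2)
F(-45, 124) - 8517 = (220 - 45*124**2) - 8517 = (220 - 45*15376) - 8517 = (220 - 691920) - 8517 = -691700 - 8517 = -700217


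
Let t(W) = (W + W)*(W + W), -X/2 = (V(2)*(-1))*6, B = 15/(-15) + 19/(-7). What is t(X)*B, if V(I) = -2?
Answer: -59904/7 ≈ -8557.7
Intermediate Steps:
B = -26/7 (B = 15*(-1/15) + 19*(-⅐) = -1 - 19/7 = -26/7 ≈ -3.7143)
X = -24 (X = -2*(-2*(-1))*6 = -4*6 = -2*12 = -24)
t(W) = 4*W² (t(W) = (2*W)*(2*W) = 4*W²)
t(X)*B = (4*(-24)²)*(-26/7) = (4*576)*(-26/7) = 2304*(-26/7) = -59904/7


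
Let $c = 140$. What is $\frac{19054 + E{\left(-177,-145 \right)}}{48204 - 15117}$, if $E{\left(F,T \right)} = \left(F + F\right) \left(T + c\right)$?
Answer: $\frac{20824}{33087} \approx 0.62937$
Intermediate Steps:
$E{\left(F,T \right)} = 2 F \left(140 + T\right)$ ($E{\left(F,T \right)} = \left(F + F\right) \left(T + 140\right) = 2 F \left(140 + T\right)$)
$\frac{19054 + E{\left(-177,-145 \right)}}{48204 - 15117} = \frac{19054 + 2 \left(-177\right) \left(140 - 145\right)}{48204 - 15117} = \frac{19054 + 2 \left(-177\right) \left(-5\right)}{33087} = \left(19054 + 1770\right) \frac{1}{33087} = 20824 \cdot \frac{1}{33087} = \frac{20824}{33087}$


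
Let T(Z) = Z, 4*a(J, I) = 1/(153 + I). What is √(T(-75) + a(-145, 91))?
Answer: I*√4465139/244 ≈ 8.6602*I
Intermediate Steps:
a(J, I) = 1/(4*(153 + I))
√(T(-75) + a(-145, 91)) = √(-75 + 1/(4*(153 + 91))) = √(-75 + (¼)/244) = √(-75 + (¼)*(1/244)) = √(-75 + 1/976) = √(-73199/976) = I*√4465139/244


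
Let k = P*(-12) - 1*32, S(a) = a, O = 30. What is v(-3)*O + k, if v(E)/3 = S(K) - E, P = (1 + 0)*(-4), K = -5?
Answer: -164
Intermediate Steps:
P = -4 (P = 1*(-4) = -4)
k = 16 (k = -4*(-12) - 1*32 = 48 - 32 = 16)
v(E) = -15 - 3*E (v(E) = 3*(-5 - E) = -15 - 3*E)
v(-3)*O + k = (-15 - 3*(-3))*30 + 16 = (-15 + 9)*30 + 16 = -6*30 + 16 = -180 + 16 = -164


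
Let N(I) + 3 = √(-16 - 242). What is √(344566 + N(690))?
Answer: √(344563 + I*√258) ≈ 587.0 + 0.01*I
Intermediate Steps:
N(I) = -3 + I*√258 (N(I) = -3 + √(-16 - 242) = -3 + √(-258) = -3 + I*√258)
√(344566 + N(690)) = √(344566 + (-3 + I*√258)) = √(344563 + I*√258)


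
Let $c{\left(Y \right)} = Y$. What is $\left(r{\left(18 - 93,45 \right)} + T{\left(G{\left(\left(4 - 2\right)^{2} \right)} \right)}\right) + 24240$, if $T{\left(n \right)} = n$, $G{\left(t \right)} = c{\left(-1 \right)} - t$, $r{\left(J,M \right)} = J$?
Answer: $24160$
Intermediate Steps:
$G{\left(t \right)} = -1 - t$
$\left(r{\left(18 - 93,45 \right)} + T{\left(G{\left(\left(4 - 2\right)^{2} \right)} \right)}\right) + 24240 = \left(\left(18 - 93\right) - \left(1 + \left(4 - 2\right)^{2}\right)\right) + 24240 = \left(\left(18 - 93\right) - 5\right) + 24240 = \left(-75 - 5\right) + 24240 = -80 + 24240 = 24160$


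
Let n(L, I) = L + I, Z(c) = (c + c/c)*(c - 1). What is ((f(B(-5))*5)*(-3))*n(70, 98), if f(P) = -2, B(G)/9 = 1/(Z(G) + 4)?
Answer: 5040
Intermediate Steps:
Z(c) = (1 + c)*(-1 + c) (Z(c) = (c + 1)*(-1 + c) = (1 + c)*(-1 + c))
n(L, I) = I + L
B(G) = 9/(3 + G²) (B(G) = 9/((-1 + G²) + 4) = 9/(3 + G²))
((f(B(-5))*5)*(-3))*n(70, 98) = (-2*5*(-3))*(98 + 70) = -10*(-3)*168 = 30*168 = 5040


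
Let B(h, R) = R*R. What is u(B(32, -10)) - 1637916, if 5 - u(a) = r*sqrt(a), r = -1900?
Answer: -1618911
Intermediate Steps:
B(h, R) = R**2
u(a) = 5 + 1900*sqrt(a) (u(a) = 5 - (-1900)*sqrt(a) = 5 + 1900*sqrt(a))
u(B(32, -10)) - 1637916 = (5 + 1900*sqrt((-10)**2)) - 1637916 = (5 + 1900*sqrt(100)) - 1637916 = (5 + 1900*10) - 1637916 = (5 + 19000) - 1637916 = 19005 - 1637916 = -1618911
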